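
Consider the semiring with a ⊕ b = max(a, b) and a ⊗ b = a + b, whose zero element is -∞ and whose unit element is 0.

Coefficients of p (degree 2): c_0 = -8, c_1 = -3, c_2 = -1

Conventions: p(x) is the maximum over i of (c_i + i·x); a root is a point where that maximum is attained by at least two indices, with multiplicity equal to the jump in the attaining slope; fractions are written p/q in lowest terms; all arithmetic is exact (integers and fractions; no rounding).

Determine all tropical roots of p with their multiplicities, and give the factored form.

hull edge (i=0, c=-8) to (i=1, c=-3): slope 5, span 1
hull edge (i=1, c=-3) to (i=2, c=-1): slope 2, span 1
Factored form: p(x) = -1 ⊗ (x ⊕ (-5)) ⊗ (x ⊕ (-2))
Answer: roots = -5 (mult 1), -2 (mult 1)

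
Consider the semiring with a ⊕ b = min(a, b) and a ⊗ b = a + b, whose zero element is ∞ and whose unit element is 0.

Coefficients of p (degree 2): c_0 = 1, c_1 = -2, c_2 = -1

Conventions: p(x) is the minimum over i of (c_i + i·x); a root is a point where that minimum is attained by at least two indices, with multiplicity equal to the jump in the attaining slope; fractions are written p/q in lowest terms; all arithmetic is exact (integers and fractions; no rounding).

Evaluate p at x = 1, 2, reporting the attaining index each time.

p(1) = min(1+0·1=1, -2+1·1=-1, -1+2·1=1) = -1 (attained by i=1)
p(2) = min(1+0·2=1, -2+1·2=0, -1+2·2=3) = 0 (attained by i=1)
Answer: p(1) = -1; p(2) = 0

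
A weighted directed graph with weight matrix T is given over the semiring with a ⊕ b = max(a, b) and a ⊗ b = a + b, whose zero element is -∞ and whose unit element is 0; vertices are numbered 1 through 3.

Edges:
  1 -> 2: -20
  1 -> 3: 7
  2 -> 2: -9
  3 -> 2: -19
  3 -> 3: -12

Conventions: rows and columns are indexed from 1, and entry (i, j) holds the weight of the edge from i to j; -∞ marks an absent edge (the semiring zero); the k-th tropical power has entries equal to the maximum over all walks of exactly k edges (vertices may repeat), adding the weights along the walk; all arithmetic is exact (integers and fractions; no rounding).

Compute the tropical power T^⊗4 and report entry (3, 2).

T^⊗2:
  [-∞, -12, -5]
  [-∞, -18, -∞]
  [-∞, -28, -24]
T^⊗3:
  [-∞, -21, -17]
  [-∞, -27, -∞]
  [-∞, -37, -36]
T^⊗4:
  [-∞, -30, -29]
  [-∞, -36, -∞]
  [-∞, -46, -48]
Key observation: the optimum is the walk 3->2->2->2->2, with weight (-19) + (-9) + (-9) + (-9) = -46.
Optimal value attained by: walk 3->2->2->2->2.
Answer: (T^⊗4)[3][2] = -46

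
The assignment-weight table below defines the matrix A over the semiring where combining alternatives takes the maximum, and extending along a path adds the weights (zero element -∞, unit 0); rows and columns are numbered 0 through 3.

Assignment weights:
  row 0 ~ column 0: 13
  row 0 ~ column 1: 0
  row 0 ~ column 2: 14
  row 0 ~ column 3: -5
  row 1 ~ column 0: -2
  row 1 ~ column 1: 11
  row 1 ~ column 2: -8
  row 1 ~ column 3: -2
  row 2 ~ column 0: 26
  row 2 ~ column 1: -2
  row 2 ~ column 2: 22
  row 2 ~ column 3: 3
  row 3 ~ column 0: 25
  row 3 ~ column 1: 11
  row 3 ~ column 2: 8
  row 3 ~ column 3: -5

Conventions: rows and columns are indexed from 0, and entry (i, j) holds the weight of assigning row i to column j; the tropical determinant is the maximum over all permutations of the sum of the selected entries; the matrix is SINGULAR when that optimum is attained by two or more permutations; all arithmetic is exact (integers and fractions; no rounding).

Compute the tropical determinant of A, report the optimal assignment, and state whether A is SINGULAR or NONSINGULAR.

σ = (0, 1, 2, 3): 13 + 11 + 22 + (-5) = 41
σ = (0, 1, 3, 2): 13 + 11 + 3 + 8 = 35
σ = (0, 2, 1, 3): 13 + (-8) + (-2) + (-5) = -2
σ = (0, 2, 3, 1): 13 + (-8) + 3 + 11 = 19
σ = (0, 3, 1, 2): 13 + (-2) + (-2) + 8 = 17
σ = (0, 3, 2, 1): 13 + (-2) + 22 + 11 = 44
σ = (1, 0, 2, 3): 0 + (-2) + 22 + (-5) = 15
σ = (1, 0, 3, 2): 0 + (-2) + 3 + 8 = 9
σ = (1, 2, 0, 3): 0 + (-8) + 26 + (-5) = 13
σ = (1, 2, 3, 0): 0 + (-8) + 3 + 25 = 20
σ = (1, 3, 0, 2): 0 + (-2) + 26 + 8 = 32
σ = (1, 3, 2, 0): 0 + (-2) + 22 + 25 = 45
σ = (2, 0, 1, 3): 14 + (-2) + (-2) + (-5) = 5
σ = (2, 0, 3, 1): 14 + (-2) + 3 + 11 = 26
σ = (2, 1, 0, 3): 14 + 11 + 26 + (-5) = 46
σ = (2, 1, 3, 0): 14 + 11 + 3 + 25 = 53
σ = (2, 3, 0, 1): 14 + (-2) + 26 + 11 = 49
σ = (2, 3, 1, 0): 14 + (-2) + (-2) + 25 = 35
σ = (3, 0, 1, 2): (-5) + (-2) + (-2) + 8 = -1
σ = (3, 0, 2, 1): (-5) + (-2) + 22 + 11 = 26
σ = (3, 1, 0, 2): (-5) + 11 + 26 + 8 = 40
σ = (3, 1, 2, 0): (-5) + 11 + 22 + 25 = 53
σ = (3, 2, 0, 1): (-5) + (-8) + 26 + 11 = 24
σ = (3, 2, 1, 0): (-5) + (-8) + (-2) + 25 = 10
Optimal value attained by: σ = (2, 1, 3, 0).
Answer: det⊕(A) = 53; verdict: SINGULAR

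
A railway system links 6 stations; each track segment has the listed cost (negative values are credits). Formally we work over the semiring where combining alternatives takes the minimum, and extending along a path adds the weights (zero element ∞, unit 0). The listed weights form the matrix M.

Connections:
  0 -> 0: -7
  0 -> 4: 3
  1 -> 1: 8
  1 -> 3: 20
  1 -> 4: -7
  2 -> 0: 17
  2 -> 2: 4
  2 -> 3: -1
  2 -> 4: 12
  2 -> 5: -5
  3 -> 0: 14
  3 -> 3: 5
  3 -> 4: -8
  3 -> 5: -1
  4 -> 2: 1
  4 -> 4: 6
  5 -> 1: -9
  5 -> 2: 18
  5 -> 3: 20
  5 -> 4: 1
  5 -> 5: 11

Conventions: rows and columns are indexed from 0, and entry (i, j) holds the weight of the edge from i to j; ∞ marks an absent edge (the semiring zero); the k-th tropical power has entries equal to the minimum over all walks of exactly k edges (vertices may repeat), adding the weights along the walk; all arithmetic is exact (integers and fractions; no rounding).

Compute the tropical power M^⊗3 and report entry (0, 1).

M^⊗2:
  [-14, ∞, 4, ∞, -4, ∞]
  [34, 16, -6, 25, -1, 19]
  [10, -14, 8, 3, -9, -2]
  [7, -10, -7, 10, -3, 4]
  [18, ∞, 5, 0, 12, -4]
  [34, -1, 2, 11, -16, 13]
M^⊗3:
  [-21, ∞, -3, 3, -11, -1]
  [11, 10, -2, -7, 5, -11]
  [3, -11, -8, 6, -21, 2]
  [0, -5, -3, -8, -17, -12]
  [11, -13, 9, 4, -8, -1]
  [19, 4, -15, 1, -10, -3]
Key observation: no walk of exactly 3 edges connects these vertices, so the entry is the semiring zero.
Answer: (M^⊗3)[0][1] = ∞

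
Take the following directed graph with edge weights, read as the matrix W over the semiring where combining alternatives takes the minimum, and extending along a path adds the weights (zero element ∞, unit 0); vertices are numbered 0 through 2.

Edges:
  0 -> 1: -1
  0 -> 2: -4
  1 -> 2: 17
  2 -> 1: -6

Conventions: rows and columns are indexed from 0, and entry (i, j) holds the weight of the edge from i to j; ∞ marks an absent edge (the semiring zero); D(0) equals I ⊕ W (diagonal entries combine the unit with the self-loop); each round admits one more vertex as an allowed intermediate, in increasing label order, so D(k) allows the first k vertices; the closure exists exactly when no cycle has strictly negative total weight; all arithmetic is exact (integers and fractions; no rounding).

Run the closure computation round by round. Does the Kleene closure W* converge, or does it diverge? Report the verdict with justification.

D(0):
  [0, -1, -4]
  [∞, 0, 17]
  [∞, -6, 0]
D(1):
  [0, -1, -4]
  [∞, 0, 17]
  [∞, -6, 0]
D(2):
  [0, -1, -4]
  [∞, 0, 17]
  [∞, -6, 0]
D(3):
  [0, -10, -4]
  [∞, 0, 17]
  [∞, -6, 0]
Key observation: every diagonal entry stays at the unit through all rounds, so no improving cycle exists.
Answer: CONVERGES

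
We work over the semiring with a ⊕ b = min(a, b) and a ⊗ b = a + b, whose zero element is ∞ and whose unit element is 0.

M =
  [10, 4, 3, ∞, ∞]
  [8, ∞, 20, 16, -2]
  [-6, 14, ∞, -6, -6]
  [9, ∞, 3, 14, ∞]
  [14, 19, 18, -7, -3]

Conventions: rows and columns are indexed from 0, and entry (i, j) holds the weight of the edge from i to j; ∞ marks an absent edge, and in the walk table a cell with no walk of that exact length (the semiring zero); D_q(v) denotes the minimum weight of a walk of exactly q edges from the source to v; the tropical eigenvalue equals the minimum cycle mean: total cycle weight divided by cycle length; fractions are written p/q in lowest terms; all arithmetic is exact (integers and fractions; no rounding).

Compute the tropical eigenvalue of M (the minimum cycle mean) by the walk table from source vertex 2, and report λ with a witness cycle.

q=0: [∞, ∞, 0, ∞, ∞]
q=1: [-6, 14, ∞, -6, -6]
q=2: [3, -2, -3, -13, -9]
q=3: [-9, 7, -10, -16, -12]
q=4: [-16, -5, -13, -19, -16]
q=5: [-19, -12, -16, -23, -19]
Optimal cycle mean attained by: cycle 2->4->3->2, total (-6) + (-7) + 3, length 3.
Answer: λ = -10/3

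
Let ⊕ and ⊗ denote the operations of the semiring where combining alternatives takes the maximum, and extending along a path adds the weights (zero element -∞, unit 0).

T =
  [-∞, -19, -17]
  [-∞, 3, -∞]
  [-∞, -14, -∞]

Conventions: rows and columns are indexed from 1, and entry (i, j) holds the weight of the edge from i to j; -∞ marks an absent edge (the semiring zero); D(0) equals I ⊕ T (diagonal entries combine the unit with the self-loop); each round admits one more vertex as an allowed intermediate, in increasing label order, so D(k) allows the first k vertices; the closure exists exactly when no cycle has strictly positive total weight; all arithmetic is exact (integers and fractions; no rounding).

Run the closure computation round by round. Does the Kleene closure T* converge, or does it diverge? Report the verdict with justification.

Detection: at round 0, diagonal entry (2, 2) turns strictly positive.
Key observation: the cycle 2->2 has total weight 3, which is strictly positive.
Answer: DIVERGES — positive cycle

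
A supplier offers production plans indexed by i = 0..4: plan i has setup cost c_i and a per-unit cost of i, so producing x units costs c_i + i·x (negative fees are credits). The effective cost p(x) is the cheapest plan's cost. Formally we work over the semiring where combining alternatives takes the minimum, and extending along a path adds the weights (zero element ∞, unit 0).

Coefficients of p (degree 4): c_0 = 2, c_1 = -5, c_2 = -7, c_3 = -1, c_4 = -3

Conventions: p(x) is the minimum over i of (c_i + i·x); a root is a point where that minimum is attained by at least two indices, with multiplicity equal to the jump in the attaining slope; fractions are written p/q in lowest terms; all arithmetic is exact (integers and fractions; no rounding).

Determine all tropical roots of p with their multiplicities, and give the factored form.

hull edge (i=0, c=2) to (i=1, c=-5): slope -7, span 1
hull edge (i=1, c=-5) to (i=2, c=-7): slope -2, span 1
hull edge (i=2, c=-7) to (i=4, c=-3): slope 2, span 2
Factored form: p(x) = -3 ⊗ (x ⊕ (-2)) ⊗ (x ⊕ (-2)) ⊗ (x ⊕ 2) ⊗ (x ⊕ 7)
Answer: roots = -2 (mult 2), 2 (mult 1), 7 (mult 1)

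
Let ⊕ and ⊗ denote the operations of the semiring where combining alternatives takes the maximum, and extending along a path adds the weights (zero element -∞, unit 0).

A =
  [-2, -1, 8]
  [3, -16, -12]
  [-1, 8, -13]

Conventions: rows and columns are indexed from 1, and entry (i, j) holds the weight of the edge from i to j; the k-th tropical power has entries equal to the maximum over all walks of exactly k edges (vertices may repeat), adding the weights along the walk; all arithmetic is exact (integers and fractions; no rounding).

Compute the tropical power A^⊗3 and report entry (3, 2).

A^⊗2:
  [7, 16, 6]
  [1, 2, 11]
  [11, -2, 7]
A^⊗3:
  [19, 14, 15]
  [10, 19, 9]
  [9, 15, 19]
Key observation: the optimum is the walk 3->1->3->2, with weight (-1) + 8 + 8 = 15.
Optimal value attained by: walk 3->1->3->2.
Answer: (A^⊗3)[3][2] = 15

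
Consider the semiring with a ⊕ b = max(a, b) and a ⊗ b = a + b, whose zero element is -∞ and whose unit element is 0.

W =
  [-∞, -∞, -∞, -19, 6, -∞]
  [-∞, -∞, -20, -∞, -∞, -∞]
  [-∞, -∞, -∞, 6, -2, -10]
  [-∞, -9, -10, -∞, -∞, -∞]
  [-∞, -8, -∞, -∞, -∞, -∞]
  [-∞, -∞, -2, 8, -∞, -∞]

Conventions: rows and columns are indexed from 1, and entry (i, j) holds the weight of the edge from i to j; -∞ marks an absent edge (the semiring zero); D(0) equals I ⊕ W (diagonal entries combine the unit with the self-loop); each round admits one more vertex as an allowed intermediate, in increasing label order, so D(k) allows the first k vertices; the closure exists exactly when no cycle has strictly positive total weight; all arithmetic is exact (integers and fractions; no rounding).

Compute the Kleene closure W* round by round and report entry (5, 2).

D(0):
  [0, -∞, -∞, -19, 6, -∞]
  [-∞, 0, -20, -∞, -∞, -∞]
  [-∞, -∞, 0, 6, -2, -10]
  [-∞, -9, -10, 0, -∞, -∞]
  [-∞, -8, -∞, -∞, 0, -∞]
  [-∞, -∞, -2, 8, -∞, 0]
D(1):
  [0, -∞, -∞, -19, 6, -∞]
  [-∞, 0, -20, -∞, -∞, -∞]
  [-∞, -∞, 0, 6, -2, -10]
  [-∞, -9, -10, 0, -∞, -∞]
  [-∞, -8, -∞, -∞, 0, -∞]
  [-∞, -∞, -2, 8, -∞, 0]
D(2):
  [0, -∞, -∞, -19, 6, -∞]
  [-∞, 0, -20, -∞, -∞, -∞]
  [-∞, -∞, 0, 6, -2, -10]
  [-∞, -9, -10, 0, -∞, -∞]
  [-∞, -8, -28, -∞, 0, -∞]
  [-∞, -∞, -2, 8, -∞, 0]
D(3):
  [0, -∞, -∞, -19, 6, -∞]
  [-∞, 0, -20, -14, -22, -30]
  [-∞, -∞, 0, 6, -2, -10]
  [-∞, -9, -10, 0, -12, -20]
  [-∞, -8, -28, -22, 0, -38]
  [-∞, -∞, -2, 8, -4, 0]
D(4):
  [0, -28, -29, -19, 6, -39]
  [-∞, 0, -20, -14, -22, -30]
  [-∞, -3, 0, 6, -2, -10]
  [-∞, -9, -10, 0, -12, -20]
  [-∞, -8, -28, -22, 0, -38]
  [-∞, -1, -2, 8, -4, 0]
D(5):
  [0, -2, -22, -16, 6, -32]
  [-∞, 0, -20, -14, -22, -30]
  [-∞, -3, 0, 6, -2, -10]
  [-∞, -9, -10, 0, -12, -20]
  [-∞, -8, -28, -22, 0, -38]
  [-∞, -1, -2, 8, -4, 0]
D(6):
  [0, -2, -22, -16, 6, -32]
  [-∞, 0, -20, -14, -22, -30]
  [-∞, -3, 0, 6, -2, -10]
  [-∞, -9, -10, 0, -12, -20]
  [-∞, -8, -28, -22, 0, -38]
  [-∞, -1, -2, 8, -4, 0]
Answer: W*[5][2] = -8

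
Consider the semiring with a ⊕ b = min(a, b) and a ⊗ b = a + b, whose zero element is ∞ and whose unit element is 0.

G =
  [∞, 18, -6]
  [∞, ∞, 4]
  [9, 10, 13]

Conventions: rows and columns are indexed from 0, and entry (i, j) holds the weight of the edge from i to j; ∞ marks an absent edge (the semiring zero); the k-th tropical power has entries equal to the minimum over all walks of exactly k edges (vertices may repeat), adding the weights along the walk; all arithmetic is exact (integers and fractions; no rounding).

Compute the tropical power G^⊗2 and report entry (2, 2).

G^⊗2:
  [3, 4, 7]
  [13, 14, 17]
  [22, 23, 3]
Key observation: the optimum is the walk 2->0->2, with weight 9 + (-6) = 3.
Optimal value attained by: walk 2->0->2.
Answer: (G^⊗2)[2][2] = 3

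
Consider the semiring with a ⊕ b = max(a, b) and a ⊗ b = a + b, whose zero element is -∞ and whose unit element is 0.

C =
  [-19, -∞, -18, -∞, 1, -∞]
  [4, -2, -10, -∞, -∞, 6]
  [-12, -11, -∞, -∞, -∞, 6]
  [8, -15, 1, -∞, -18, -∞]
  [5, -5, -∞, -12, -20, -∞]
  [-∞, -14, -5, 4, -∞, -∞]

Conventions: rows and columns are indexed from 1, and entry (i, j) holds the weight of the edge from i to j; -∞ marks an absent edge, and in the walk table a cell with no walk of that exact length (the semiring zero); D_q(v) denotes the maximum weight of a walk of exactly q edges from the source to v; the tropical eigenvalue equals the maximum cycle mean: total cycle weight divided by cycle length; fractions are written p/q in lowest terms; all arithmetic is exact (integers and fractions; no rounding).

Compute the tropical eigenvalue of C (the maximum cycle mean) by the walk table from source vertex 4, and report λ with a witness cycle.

q=0: [-∞, -∞, -∞, 0, -∞, -∞]
q=1: [8, -15, 1, -∞, -18, -∞]
q=2: [-11, -10, -10, -30, 9, 7]
q=3: [14, 4, 2, 11, -10, -4]
q=4: [19, 2, 12, 0, 15, 10]
q=5: [20, 10, 5, 14, 20, 18]
q=6: [25, 15, 15, 22, 21, 16]
Optimal cycle mean attained by: cycle 3->6->4->3, total 6 + 4 + 1, length 3.
Answer: λ = 11/3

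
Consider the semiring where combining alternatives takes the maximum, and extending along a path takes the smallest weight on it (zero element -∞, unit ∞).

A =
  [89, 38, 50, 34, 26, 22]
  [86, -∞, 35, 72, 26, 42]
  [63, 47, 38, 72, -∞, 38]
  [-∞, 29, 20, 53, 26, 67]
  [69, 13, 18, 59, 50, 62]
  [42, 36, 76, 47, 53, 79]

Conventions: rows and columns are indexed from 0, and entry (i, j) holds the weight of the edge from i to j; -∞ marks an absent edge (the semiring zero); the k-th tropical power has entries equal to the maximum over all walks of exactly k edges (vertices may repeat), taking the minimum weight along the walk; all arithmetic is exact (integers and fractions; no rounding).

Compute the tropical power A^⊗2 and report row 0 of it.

A^⊗2:
  [89, 47, 50, 50, 26, 38]
  [86, 38, 50, 53, 42, 67]
  [63, 38, 50, 53, 38, 67]
  [42, 36, 67, 53, 53, 67]
  [69, 38, 62, 53, 53, 62]
  [63, 47, 76, 72, 53, 79]
Answer: row 0 of A^⊗2 = [89, 47, 50, 50, 26, 38]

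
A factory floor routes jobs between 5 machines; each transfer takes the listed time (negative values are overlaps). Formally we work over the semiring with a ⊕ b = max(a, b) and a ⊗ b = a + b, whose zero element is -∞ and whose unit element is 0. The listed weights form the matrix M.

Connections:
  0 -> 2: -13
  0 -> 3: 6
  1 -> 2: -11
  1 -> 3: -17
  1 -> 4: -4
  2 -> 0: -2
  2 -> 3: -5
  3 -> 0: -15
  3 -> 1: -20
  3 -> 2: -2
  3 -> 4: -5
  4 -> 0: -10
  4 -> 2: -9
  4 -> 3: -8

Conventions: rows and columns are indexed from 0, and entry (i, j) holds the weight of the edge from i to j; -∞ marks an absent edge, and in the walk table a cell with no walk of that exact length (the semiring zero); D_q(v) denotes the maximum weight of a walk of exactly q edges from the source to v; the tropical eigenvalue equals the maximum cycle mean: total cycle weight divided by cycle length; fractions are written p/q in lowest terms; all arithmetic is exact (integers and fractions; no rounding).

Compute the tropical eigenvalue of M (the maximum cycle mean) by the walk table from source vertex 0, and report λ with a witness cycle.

q=0: [0, -∞, -∞, -∞, -∞]
q=1: [-∞, -∞, -13, 6, -∞]
q=2: [-9, -14, 4, -18, 1]
q=3: [2, -38, -8, -1, -18]
q=4: [-10, -21, -3, 8, -6]
q=5: [-5, -12, 6, -4, 3]
Optimal cycle mean attained by: cycle 0->3->2->0, total 6 + (-2) + (-2), length 3.
Answer: λ = 2/3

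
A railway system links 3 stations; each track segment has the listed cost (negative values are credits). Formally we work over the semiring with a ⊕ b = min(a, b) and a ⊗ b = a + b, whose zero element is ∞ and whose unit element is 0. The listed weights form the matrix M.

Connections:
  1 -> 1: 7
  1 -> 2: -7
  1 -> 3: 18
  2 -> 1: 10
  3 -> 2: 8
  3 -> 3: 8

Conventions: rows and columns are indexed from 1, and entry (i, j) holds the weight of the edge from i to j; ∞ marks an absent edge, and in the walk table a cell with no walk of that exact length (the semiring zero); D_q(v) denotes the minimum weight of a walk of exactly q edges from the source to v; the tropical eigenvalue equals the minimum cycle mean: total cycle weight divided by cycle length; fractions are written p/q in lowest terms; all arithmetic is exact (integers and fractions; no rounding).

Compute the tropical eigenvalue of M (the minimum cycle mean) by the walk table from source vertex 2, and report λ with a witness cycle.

q=0: [∞, 0, ∞]
q=1: [10, ∞, ∞]
q=2: [17, 3, 28]
q=3: [13, 10, 35]
Optimal cycle mean attained by: cycle 1->2->1, total (-7) + 10, length 2.
Answer: λ = 3/2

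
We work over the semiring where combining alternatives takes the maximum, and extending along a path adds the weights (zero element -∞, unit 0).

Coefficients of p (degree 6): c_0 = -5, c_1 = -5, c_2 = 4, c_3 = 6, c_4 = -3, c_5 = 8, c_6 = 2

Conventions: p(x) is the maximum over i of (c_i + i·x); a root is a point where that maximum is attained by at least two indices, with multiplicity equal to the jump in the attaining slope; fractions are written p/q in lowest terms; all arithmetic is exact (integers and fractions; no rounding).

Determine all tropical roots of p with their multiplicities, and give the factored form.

hull edge (i=0, c=-5) to (i=2, c=4): slope 9/2, span 2
hull edge (i=2, c=4) to (i=3, c=6): slope 2, span 1
hull edge (i=3, c=6) to (i=5, c=8): slope 1, span 2
hull edge (i=5, c=8) to (i=6, c=2): slope -6, span 1
Factored form: p(x) = 2 ⊗ (x ⊕ (-9/2)) ⊗ (x ⊕ (-9/2)) ⊗ (x ⊕ (-2)) ⊗ (x ⊕ (-1)) ⊗ (x ⊕ (-1)) ⊗ (x ⊕ 6)
Answer: roots = -9/2 (mult 2), -2 (mult 1), -1 (mult 2), 6 (mult 1)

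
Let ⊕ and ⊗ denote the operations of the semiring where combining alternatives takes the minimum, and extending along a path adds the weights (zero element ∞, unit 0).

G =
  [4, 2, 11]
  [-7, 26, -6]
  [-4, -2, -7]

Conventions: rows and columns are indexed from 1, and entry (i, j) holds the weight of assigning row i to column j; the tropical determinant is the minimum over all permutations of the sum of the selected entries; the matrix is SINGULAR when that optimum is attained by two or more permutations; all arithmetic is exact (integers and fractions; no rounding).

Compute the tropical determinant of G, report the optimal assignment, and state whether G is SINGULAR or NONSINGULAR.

σ = (1, 2, 3): 4 + 26 + (-7) = 23
σ = (1, 3, 2): 4 + (-6) + (-2) = -4
σ = (2, 1, 3): 2 + (-7) + (-7) = -12
σ = (2, 3, 1): 2 + (-6) + (-4) = -8
σ = (3, 1, 2): 11 + (-7) + (-2) = 2
σ = (3, 2, 1): 11 + 26 + (-4) = 33
Optimal value attained by: σ = (2, 1, 3).
Answer: det⊕(G) = -12; verdict: NONSINGULAR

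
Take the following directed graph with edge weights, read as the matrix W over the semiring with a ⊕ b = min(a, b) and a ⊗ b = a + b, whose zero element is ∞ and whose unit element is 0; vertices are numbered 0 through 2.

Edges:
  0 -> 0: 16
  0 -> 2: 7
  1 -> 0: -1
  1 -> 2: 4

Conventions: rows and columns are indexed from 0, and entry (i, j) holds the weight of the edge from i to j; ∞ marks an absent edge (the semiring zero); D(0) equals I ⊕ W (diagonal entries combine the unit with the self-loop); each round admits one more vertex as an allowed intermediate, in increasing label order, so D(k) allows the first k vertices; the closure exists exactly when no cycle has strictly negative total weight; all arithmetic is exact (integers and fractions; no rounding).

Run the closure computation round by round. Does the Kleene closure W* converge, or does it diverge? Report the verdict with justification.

D(0):
  [0, ∞, 7]
  [-1, 0, 4]
  [∞, ∞, 0]
D(1):
  [0, ∞, 7]
  [-1, 0, 4]
  [∞, ∞, 0]
D(2):
  [0, ∞, 7]
  [-1, 0, 4]
  [∞, ∞, 0]
D(3):
  [0, ∞, 7]
  [-1, 0, 4]
  [∞, ∞, 0]
Key observation: every diagonal entry stays at the unit through all rounds, so no improving cycle exists.
Answer: CONVERGES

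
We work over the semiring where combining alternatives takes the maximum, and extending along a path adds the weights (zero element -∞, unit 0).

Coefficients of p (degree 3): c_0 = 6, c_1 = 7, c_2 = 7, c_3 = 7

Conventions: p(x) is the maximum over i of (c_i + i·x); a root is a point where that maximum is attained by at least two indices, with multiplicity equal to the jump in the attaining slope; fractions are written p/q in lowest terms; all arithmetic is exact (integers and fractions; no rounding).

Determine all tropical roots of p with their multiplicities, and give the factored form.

hull edge (i=0, c=6) to (i=1, c=7): slope 1, span 1
hull edge (i=1, c=7) to (i=3, c=7): slope 0, span 2
Factored form: p(x) = 7 ⊗ (x ⊕ (-1)) ⊗ (x ⊕ 0) ⊗ (x ⊕ 0)
Answer: roots = -1 (mult 1), 0 (mult 2)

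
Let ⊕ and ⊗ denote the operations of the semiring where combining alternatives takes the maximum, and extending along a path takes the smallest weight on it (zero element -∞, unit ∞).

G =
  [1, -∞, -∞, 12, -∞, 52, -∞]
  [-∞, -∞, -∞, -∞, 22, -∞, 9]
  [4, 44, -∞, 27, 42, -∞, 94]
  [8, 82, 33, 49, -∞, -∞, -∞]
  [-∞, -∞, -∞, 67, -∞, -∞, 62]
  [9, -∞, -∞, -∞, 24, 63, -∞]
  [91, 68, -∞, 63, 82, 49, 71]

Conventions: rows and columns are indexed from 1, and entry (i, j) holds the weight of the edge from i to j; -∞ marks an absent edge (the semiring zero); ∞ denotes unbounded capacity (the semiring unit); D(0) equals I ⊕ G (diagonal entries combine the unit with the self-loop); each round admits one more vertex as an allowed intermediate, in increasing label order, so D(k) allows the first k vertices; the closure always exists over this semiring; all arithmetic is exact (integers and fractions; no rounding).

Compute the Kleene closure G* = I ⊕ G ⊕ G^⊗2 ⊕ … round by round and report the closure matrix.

D(0):
  [∞, -∞, -∞, 12, -∞, 52, -∞]
  [-∞, ∞, -∞, -∞, 22, -∞, 9]
  [4, 44, ∞, 27, 42, -∞, 94]
  [8, 82, 33, ∞, -∞, -∞, -∞]
  [-∞, -∞, -∞, 67, ∞, -∞, 62]
  [9, -∞, -∞, -∞, 24, ∞, -∞]
  [91, 68, -∞, 63, 82, 49, ∞]
D(1):
  [∞, -∞, -∞, 12, -∞, 52, -∞]
  [-∞, ∞, -∞, -∞, 22, -∞, 9]
  [4, 44, ∞, 27, 42, 4, 94]
  [8, 82, 33, ∞, -∞, 8, -∞]
  [-∞, -∞, -∞, 67, ∞, -∞, 62]
  [9, -∞, -∞, 9, 24, ∞, -∞]
  [91, 68, -∞, 63, 82, 52, ∞]
D(2):
  [∞, -∞, -∞, 12, -∞, 52, -∞]
  [-∞, ∞, -∞, -∞, 22, -∞, 9]
  [4, 44, ∞, 27, 42, 4, 94]
  [8, 82, 33, ∞, 22, 8, 9]
  [-∞, -∞, -∞, 67, ∞, -∞, 62]
  [9, -∞, -∞, 9, 24, ∞, -∞]
  [91, 68, -∞, 63, 82, 52, ∞]
D(3):
  [∞, -∞, -∞, 12, -∞, 52, -∞]
  [-∞, ∞, -∞, -∞, 22, -∞, 9]
  [4, 44, ∞, 27, 42, 4, 94]
  [8, 82, 33, ∞, 33, 8, 33]
  [-∞, -∞, -∞, 67, ∞, -∞, 62]
  [9, -∞, -∞, 9, 24, ∞, -∞]
  [91, 68, -∞, 63, 82, 52, ∞]
D(4):
  [∞, 12, 12, 12, 12, 52, 12]
  [-∞, ∞, -∞, -∞, 22, -∞, 9]
  [8, 44, ∞, 27, 42, 8, 94]
  [8, 82, 33, ∞, 33, 8, 33]
  [8, 67, 33, 67, ∞, 8, 62]
  [9, 9, 9, 9, 24, ∞, 9]
  [91, 68, 33, 63, 82, 52, ∞]
D(5):
  [∞, 12, 12, 12, 12, 52, 12]
  [8, ∞, 22, 22, 22, 8, 22]
  [8, 44, ∞, 42, 42, 8, 94]
  [8, 82, 33, ∞, 33, 8, 33]
  [8, 67, 33, 67, ∞, 8, 62]
  [9, 24, 24, 24, 24, ∞, 24]
  [91, 68, 33, 67, 82, 52, ∞]
D(6):
  [∞, 24, 24, 24, 24, 52, 24]
  [8, ∞, 22, 22, 22, 8, 22]
  [8, 44, ∞, 42, 42, 8, 94]
  [8, 82, 33, ∞, 33, 8, 33]
  [8, 67, 33, 67, ∞, 8, 62]
  [9, 24, 24, 24, 24, ∞, 24]
  [91, 68, 33, 67, 82, 52, ∞]
D(7):
  [∞, 24, 24, 24, 24, 52, 24]
  [22, ∞, 22, 22, 22, 22, 22]
  [91, 68, ∞, 67, 82, 52, 94]
  [33, 82, 33, ∞, 33, 33, 33]
  [62, 67, 33, 67, ∞, 52, 62]
  [24, 24, 24, 24, 24, ∞, 24]
  [91, 68, 33, 67, 82, 52, ∞]
Answer: G* = [[∞, 24, 24, 24, 24, 52, 24], [22, ∞, 22, 22, 22, 22, 22], [91, 68, ∞, 67, 82, 52, 94], [33, 82, 33, ∞, 33, 33, 33], [62, 67, 33, 67, ∞, 52, 62], [24, 24, 24, 24, 24, ∞, 24], [91, 68, 33, 67, 82, 52, ∞]]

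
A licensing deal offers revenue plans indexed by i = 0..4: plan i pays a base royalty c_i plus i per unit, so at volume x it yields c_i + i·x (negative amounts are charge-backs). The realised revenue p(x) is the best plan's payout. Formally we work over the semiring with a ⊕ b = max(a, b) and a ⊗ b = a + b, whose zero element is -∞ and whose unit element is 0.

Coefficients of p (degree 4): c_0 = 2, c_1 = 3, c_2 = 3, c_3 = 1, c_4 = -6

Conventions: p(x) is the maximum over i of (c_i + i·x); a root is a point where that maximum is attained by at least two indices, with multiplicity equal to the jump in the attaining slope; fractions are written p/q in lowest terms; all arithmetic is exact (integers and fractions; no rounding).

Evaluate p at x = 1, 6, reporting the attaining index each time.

p(1) = max(2+0·1=2, 3+1·1=4, 3+2·1=5, 1+3·1=4, -6+4·1=-2) = 5 (attained by i=2)
p(6) = max(2+0·6=2, 3+1·6=9, 3+2·6=15, 1+3·6=19, -6+4·6=18) = 19 (attained by i=3)
Answer: p(1) = 5; p(6) = 19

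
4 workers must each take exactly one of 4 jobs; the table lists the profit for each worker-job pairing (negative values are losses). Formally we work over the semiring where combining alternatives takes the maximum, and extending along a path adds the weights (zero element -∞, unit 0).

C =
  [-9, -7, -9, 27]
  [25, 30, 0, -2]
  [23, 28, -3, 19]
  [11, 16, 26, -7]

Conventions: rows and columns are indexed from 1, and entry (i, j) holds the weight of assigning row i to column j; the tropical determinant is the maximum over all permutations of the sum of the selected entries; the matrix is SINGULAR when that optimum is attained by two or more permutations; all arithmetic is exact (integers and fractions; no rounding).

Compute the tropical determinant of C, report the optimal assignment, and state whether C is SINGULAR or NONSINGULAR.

σ = (1, 2, 3, 4): (-9) + 30 + (-3) + (-7) = 11
σ = (1, 2, 4, 3): (-9) + 30 + 19 + 26 = 66
σ = (1, 3, 2, 4): (-9) + 0 + 28 + (-7) = 12
σ = (1, 3, 4, 2): (-9) + 0 + 19 + 16 = 26
σ = (1, 4, 2, 3): (-9) + (-2) + 28 + 26 = 43
σ = (1, 4, 3, 2): (-9) + (-2) + (-3) + 16 = 2
σ = (2, 1, 3, 4): (-7) + 25 + (-3) + (-7) = 8
σ = (2, 1, 4, 3): (-7) + 25 + 19 + 26 = 63
σ = (2, 3, 1, 4): (-7) + 0 + 23 + (-7) = 9
σ = (2, 3, 4, 1): (-7) + 0 + 19 + 11 = 23
σ = (2, 4, 1, 3): (-7) + (-2) + 23 + 26 = 40
σ = (2, 4, 3, 1): (-7) + (-2) + (-3) + 11 = -1
σ = (3, 1, 2, 4): (-9) + 25 + 28 + (-7) = 37
σ = (3, 1, 4, 2): (-9) + 25 + 19 + 16 = 51
σ = (3, 2, 1, 4): (-9) + 30 + 23 + (-7) = 37
σ = (3, 2, 4, 1): (-9) + 30 + 19 + 11 = 51
σ = (3, 4, 1, 2): (-9) + (-2) + 23 + 16 = 28
σ = (3, 4, 2, 1): (-9) + (-2) + 28 + 11 = 28
σ = (4, 1, 2, 3): 27 + 25 + 28 + 26 = 106
σ = (4, 1, 3, 2): 27 + 25 + (-3) + 16 = 65
σ = (4, 2, 1, 3): 27 + 30 + 23 + 26 = 106
σ = (4, 2, 3, 1): 27 + 30 + (-3) + 11 = 65
σ = (4, 3, 1, 2): 27 + 0 + 23 + 16 = 66
σ = (4, 3, 2, 1): 27 + 0 + 28 + 11 = 66
Optimal value attained by: σ = (4, 1, 2, 3).
Answer: det⊕(C) = 106; verdict: SINGULAR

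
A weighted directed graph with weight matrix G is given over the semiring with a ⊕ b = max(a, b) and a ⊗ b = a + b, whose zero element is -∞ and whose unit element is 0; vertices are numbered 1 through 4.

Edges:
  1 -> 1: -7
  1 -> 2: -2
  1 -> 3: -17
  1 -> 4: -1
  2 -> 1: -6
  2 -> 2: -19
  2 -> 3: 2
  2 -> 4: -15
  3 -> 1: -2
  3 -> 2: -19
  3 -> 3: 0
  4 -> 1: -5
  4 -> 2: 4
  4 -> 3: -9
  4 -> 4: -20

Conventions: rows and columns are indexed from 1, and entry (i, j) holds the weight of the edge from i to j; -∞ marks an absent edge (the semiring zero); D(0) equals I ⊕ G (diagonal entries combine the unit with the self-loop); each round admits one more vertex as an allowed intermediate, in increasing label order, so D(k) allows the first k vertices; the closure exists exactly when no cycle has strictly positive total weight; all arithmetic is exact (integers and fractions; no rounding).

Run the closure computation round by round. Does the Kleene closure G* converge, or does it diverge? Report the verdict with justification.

D(0):
  [0, -2, -17, -1]
  [-6, 0, 2, -15]
  [-2, -19, 0, -∞]
  [-5, 4, -9, 0]
D(1):
  [0, -2, -17, -1]
  [-6, 0, 2, -7]
  [-2, -4, 0, -3]
  [-5, 4, -9, 0]
D(2):
  [0, -2, 0, -1]
  [-6, 0, 2, -7]
  [-2, -4, 0, -3]
  [-2, 4, 6, 0]
Detection: at round 3, diagonal entry (4, 4) turns strictly positive.
Key observation: the cycle 4->2->3->1->4 has total weight 4 + 2 + (-2) + (-1), which is strictly positive.
Answer: DIVERGES — positive cycle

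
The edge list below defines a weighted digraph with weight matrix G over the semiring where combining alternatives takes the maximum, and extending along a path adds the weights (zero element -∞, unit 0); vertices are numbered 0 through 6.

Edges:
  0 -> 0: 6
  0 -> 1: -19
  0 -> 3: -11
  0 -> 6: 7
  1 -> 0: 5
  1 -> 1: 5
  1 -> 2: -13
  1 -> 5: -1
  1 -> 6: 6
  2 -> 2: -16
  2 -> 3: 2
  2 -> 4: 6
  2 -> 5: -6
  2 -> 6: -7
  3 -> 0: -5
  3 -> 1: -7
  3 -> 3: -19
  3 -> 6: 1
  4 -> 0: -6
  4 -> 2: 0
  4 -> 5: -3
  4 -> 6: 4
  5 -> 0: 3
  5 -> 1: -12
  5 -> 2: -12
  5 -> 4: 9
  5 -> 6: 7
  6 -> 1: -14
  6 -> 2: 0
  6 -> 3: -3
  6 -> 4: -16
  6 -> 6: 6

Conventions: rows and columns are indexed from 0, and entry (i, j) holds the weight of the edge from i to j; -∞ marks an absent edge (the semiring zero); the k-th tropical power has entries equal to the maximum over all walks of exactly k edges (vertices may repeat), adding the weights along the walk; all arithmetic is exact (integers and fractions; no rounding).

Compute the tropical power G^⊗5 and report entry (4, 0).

G^⊗2:
  [12, -7, 7, 4, -9, -20, 13]
  [11, 10, 6, 3, 8, 4, 12]
  [0, -5, 6, -10, 3, 3, 10]
  [1, -2, 1, -2, -15, -8, 7]
  [0, -10, 4, 2, 6, -6, 10]
  [9, -7, 9, 4, -6, 6, 13]
  [-8, -8, 6, 3, 6, -6, 12]
G^⊗3:
  [18, -1, 13, 10, 13, 1, 19]
  [17, 15, 12, 9, 13, 9, 18]
  [6, 0, 10, 8, 12, 0, 16]
  [7, 3, 7, 4, 7, -3, 13]
  [6, -4, 10, 7, 10, 3, 16]
  [15, -1, 13, 11, 15, 3, 19]
  [0, -2, 12, 9, 12, 3, 18]
G^⊗4:
  [24, 5, 19, 16, 19, 10, 25]
  [23, 20, 18, 15, 18, 14, 24]
  [12, 5, 16, 13, 16, 9, 22]
  [13, 8, 13, 10, 13, 4, 19]
  [12, 2, 16, 13, 16, 7, 22]
  [21, 5, 19, 16, 19, 12, 25]
  [6, 4, 18, 15, 18, 9, 24]
G^⊗5:
  [30, 11, 25, 22, 25, 16, 31]
  [29, 25, 24, 21, 24, 19, 30]
  [18, 10, 22, 19, 22, 13, 28]
  [19, 13, 19, 16, 19, 10, 25]
  [18, 8, 22, 19, 22, 13, 28]
  [27, 11, 25, 22, 25, 16, 31]
  [12, 10, 24, 21, 24, 15, 30]
Key observation: the optimum is the walk 4->0->0->0->0->0, with weight (-6) + 6 + 6 + 6 + 6 = 18.
Optimal value attained by: walk 4->0->0->0->0->0.
Answer: (G^⊗5)[4][0] = 18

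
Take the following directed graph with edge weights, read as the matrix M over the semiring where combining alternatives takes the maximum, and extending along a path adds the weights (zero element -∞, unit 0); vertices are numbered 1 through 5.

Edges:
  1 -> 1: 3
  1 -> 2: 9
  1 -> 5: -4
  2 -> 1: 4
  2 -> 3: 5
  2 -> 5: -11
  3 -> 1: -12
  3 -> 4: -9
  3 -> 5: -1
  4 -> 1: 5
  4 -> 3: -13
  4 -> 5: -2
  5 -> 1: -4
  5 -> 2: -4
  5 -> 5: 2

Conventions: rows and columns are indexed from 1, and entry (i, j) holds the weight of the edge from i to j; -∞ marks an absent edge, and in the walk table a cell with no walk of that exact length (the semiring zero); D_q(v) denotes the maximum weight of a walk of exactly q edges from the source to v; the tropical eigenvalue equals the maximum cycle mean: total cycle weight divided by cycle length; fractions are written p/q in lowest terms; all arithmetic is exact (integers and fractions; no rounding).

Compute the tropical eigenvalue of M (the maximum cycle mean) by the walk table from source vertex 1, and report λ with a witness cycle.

q=0: [0, -∞, -∞, -∞, -∞]
q=1: [3, 9, -∞, -∞, -4]
q=2: [13, 12, 14, -∞, -1]
q=3: [16, 22, 17, 5, 13]
q=4: [26, 25, 27, 8, 16]
q=5: [29, 35, 30, 18, 26]
Optimal cycle mean attained by: cycle 1->2->1, total 9 + 4, length 2.
Answer: λ = 13/2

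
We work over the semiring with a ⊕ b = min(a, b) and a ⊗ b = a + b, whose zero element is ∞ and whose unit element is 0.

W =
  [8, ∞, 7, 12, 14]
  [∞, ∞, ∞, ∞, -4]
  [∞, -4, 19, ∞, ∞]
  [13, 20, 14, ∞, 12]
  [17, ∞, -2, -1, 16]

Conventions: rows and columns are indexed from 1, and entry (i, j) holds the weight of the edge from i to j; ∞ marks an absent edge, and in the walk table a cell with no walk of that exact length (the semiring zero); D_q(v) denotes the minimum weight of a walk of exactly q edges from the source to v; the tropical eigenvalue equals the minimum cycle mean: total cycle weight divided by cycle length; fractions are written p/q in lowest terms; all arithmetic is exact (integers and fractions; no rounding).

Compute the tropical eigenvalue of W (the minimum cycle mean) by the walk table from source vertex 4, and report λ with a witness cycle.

q=0: [∞, ∞, ∞, 0, ∞]
q=1: [13, 20, 14, ∞, 12]
q=2: [21, 10, 10, 11, 16]
q=3: [24, 6, 14, 15, 6]
q=4: [23, 10, 4, 5, 2]
q=5: [18, 0, 0, 1, 6]
Optimal cycle mean attained by: cycle 2->5->3->2, total (-4) + (-2) + (-4), length 3.
Answer: λ = -10/3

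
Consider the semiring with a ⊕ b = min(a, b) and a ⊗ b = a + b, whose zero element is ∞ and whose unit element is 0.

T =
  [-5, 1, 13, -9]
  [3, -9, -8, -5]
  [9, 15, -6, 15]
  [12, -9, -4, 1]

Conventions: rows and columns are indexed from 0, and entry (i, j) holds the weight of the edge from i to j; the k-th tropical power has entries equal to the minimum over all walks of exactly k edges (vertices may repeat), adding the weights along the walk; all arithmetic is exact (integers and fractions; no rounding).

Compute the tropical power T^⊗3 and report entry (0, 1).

T^⊗2:
  [-10, -18, -13, -14]
  [-6, -18, -17, -14]
  [3, 6, -12, 0]
  [-6, -18, -17, -14]
T^⊗3:
  [-15, -27, -26, -23]
  [-15, -27, -26, -23]
  [-3, -9, -18, -6]
  [-15, -27, -26, -23]
Key observation: the optimum is the walk 0->3->1->1, with weight (-9) + (-9) + (-9) = -27.
Optimal value attained by: walk 0->3->1->1.
Answer: (T^⊗3)[0][1] = -27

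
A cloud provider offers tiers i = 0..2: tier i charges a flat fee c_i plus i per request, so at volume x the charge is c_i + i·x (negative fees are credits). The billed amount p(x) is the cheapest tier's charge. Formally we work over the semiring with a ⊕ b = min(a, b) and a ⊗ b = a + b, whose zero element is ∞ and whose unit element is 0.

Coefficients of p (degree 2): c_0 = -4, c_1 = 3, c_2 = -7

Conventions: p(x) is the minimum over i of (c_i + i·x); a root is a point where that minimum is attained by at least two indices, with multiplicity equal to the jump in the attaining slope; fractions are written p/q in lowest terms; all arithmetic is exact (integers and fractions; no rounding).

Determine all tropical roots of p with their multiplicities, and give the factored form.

hull edge (i=0, c=-4) to (i=2, c=-7): slope -3/2, span 2
Factored form: p(x) = -7 ⊗ (x ⊕ 3/2) ⊗ (x ⊕ 3/2)
Answer: roots = 3/2 (mult 2)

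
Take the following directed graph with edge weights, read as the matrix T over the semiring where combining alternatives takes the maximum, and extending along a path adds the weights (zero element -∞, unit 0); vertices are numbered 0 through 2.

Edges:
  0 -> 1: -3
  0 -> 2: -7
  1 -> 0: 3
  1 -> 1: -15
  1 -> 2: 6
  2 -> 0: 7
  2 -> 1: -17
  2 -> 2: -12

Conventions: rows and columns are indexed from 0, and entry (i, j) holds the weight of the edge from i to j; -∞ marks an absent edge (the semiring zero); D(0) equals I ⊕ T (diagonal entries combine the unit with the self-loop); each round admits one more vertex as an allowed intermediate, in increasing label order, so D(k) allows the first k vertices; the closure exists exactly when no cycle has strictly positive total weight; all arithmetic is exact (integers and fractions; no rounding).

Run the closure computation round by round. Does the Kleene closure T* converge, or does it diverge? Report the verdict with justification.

D(0):
  [0, -3, -7]
  [3, 0, 6]
  [7, -17, 0]
D(1):
  [0, -3, -7]
  [3, 0, 6]
  [7, 4, 0]
Detection: at round 2, diagonal entry (2, 2) turns strictly positive.
Key observation: the cycle 2->0->1->2 has total weight 7 + (-3) + 6, which is strictly positive.
Answer: DIVERGES — positive cycle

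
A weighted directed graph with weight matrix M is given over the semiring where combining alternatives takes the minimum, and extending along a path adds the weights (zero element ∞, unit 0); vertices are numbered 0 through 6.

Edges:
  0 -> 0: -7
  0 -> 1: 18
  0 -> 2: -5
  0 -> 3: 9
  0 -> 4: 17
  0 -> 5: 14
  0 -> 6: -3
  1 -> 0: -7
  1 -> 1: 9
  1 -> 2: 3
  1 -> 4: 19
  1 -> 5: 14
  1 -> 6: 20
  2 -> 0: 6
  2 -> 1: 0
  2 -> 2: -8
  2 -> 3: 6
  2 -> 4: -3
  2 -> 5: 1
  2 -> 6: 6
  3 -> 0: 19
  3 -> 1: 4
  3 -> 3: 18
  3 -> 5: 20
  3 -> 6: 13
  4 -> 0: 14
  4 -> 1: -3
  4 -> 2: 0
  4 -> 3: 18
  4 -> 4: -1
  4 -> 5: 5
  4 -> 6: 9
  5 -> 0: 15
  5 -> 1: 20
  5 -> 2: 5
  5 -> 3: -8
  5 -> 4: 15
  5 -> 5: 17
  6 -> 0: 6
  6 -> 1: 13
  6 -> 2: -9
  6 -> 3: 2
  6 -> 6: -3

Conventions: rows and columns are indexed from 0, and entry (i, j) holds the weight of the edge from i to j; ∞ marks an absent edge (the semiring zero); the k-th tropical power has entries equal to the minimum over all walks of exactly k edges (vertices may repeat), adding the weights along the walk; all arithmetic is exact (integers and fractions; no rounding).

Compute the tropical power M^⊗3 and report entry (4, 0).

M^⊗2:
  [-14, -5, -13, -1, -8, -4, -10]
  [-14, 3, -12, 2, 0, 4, -10]
  [-7, -8, -16, -7, -11, -7, -2]
  [-3, 13, 4, 12, 23, 18, 10]
  [-10, -4, -8, -3, -3, 1, 6]
  [8, -4, -3, 9, 2, 6, 5]
  [-3, -9, -17, -3, -12, -8, -6]
M^⊗3:
  [-21, -13, -21, -12, -16, -12, -17]
  [-21, -12, -20, -8, -15, -11, -17]
  [-15, -16, -24, -15, -19, -15, -10]
  [-10, 4, -8, 6, 1, 5, -6]
  [-17, -8, -16, -7, -11, -7, -13]
  [-11, -3, -11, -2, -6, -2, 2]
  [-16, -17, -25, -16, -20, -16, -11]
Key observation: the optimum is the walk 4->1->0->0, with weight (-3) + (-7) + (-7) = -17.
Optimal value attained by: walk 4->1->0->0.
Answer: (M^⊗3)[4][0] = -17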